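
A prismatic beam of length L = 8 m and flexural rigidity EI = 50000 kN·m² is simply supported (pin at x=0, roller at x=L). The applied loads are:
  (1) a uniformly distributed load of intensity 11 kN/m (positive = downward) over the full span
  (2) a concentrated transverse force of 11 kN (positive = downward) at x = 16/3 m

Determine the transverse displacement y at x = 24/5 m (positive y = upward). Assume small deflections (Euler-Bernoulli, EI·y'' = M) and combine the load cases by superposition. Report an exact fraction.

y(24/5) = -693968/52734375 m

Load 1 — uniform load w=11 kN/m over full span:
  y_1 = -wx(L³-2Lx²+x³)/(24EI) = -11·(24/5)·(8³-2·8·(24/5)²+(24/5)³)/(24·50000) = -21824/1953125 m
Load 2 — point force P=11 kN at a=16/3 m (b=L-a=8/3):
  y_2 = -Pbx(L²-b²-x²)/(6LEI)  [x≤a] = -11·(8/3)·(24/5)·(8²-(8/3)²-(24/5)²)/(6·8·50000) = -20944/10546875 m
Superposition: y = Σ y_i = -693968/52734375 m ≈ -0.013160 m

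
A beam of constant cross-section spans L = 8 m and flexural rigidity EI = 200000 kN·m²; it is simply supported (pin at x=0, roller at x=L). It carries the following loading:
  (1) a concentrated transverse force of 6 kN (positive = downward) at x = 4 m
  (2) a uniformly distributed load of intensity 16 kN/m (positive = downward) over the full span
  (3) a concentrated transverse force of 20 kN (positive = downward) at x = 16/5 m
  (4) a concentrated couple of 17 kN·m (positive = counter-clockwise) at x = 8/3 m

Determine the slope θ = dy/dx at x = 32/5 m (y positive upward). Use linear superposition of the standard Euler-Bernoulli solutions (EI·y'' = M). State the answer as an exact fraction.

Load 1 — point force P=6 kN at a=4 m (b=L-a=4):
  θ_1 = -Pa(2L²-6Lx+3x²+a²)/(6LEI)  [x>a] = -6·4·(2·8²-6·8·(32/5)+3·(32/5)²+4²)/(6·8·200000) = 63/625000 rad
Load 2 — uniform load w=16 kN/m over full span:
  θ_2 = -w(L³-6Lx²+4x³)/(24EI) = -16·(8³-6·8·(32/5)²+4·(32/5)³)/(24·200000) = 528/390625 rad
Load 3 — point force P=20 kN at a=16/5 m (b=L-a=24/5):
  θ_3 = -Pa(2L²-6Lx+3x²+a²)/(6LEI)  [x>a] = -20·(16/5)·(2·8²-6·8·(32/5)+3·(32/5)²+(16/5)²)/(6·8·200000) = 24/78125 rad
Load 4 — applied couple M₀=17 kN·m at a=8/3 m (b=L-a=16/3):
  θ_4 = (M₀x²/(2L)-M₀(x-a)+C₁)/EI  [x>a] with C₁=M₀(3b²-L²)/(6L)=68/9 = (17·(32/5)²/(2·8)-17·((32/5)-(8/3))+(68/9))/200000 = -697/11250000 rad
Superposition: θ = Σ θ_i = 95497/56250000 rad ≈ 0.001698 rad

θ(32/5) = 95497/56250000 rad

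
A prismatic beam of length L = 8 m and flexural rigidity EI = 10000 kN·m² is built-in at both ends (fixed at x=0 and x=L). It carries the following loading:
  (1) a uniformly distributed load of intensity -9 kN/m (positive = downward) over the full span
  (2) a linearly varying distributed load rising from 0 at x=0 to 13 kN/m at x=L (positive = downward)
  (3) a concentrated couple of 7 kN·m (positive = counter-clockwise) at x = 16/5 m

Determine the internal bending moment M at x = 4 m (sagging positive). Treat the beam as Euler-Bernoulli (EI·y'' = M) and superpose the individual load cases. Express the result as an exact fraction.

M(4) = -142/15 kN·m

Load 1 — uniform load w=-9 kN/m over full span:
  M_1 = wLx/2 - wL²/12 - wx²/2 = (-9)·8·4/2 - (-9)·8²/12 - (-9)·4²/2 = -24 kN·m
Load 2 — triangular load w₀=13 kN/m (0→w₀ over full span):
  M_2 = 3w₀Lx/20 - w₀L²/30 - w₀x³/(6L) = 3·13·8·4/20 - 13·8²/30 - 13·4³/(6·8) = 52/3 kN·m
Load 3 — applied couple M₀=7 kN·m at a=16/5 m (b=L-a=24/5):
  M_3 = R_Ax - M_A - M₀  [x>a] with R_A=63/50, M_A=21/25 = (63/50)·4 - (21/25) - 7 = -14/5 kN·m
Superposition: M = Σ M_i = -142/15 kN·m ≈ -9.466667 kN·m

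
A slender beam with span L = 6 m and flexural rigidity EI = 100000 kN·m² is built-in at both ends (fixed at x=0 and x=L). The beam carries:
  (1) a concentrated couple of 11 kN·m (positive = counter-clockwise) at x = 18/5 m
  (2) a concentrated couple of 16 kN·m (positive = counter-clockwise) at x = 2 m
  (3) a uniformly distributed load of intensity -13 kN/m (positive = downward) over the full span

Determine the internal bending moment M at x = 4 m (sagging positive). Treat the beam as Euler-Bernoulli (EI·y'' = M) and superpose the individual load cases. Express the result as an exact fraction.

M(4) = -4216/225 kN·m

Load 1 — applied couple M₀=11 kN·m at a=18/5 m (b=L-a=12/5):
  M_1 = R_Ax - M_A - M₀  [x>a] with R_A=66/25, M_A=88/25 = (66/25)·4 - (88/25) - 11 = -99/25 kN·m
Load 2 — applied couple M₀=16 kN·m at a=2 m (b=L-a=4):
  M_2 = R_Ax - M_A - M₀  [x>a] with R_A=32/9, M_A=0 = (32/9)·4 - 0 - 16 = -16/9 kN·m
Load 3 — uniform load w=-13 kN/m over full span:
  M_3 = wLx/2 - wL²/12 - wx²/2 = (-13)·6·4/2 - (-13)·6²/12 - (-13)·4²/2 = -13 kN·m
Superposition: M = Σ M_i = -4216/225 kN·m ≈ -18.737778 kN·m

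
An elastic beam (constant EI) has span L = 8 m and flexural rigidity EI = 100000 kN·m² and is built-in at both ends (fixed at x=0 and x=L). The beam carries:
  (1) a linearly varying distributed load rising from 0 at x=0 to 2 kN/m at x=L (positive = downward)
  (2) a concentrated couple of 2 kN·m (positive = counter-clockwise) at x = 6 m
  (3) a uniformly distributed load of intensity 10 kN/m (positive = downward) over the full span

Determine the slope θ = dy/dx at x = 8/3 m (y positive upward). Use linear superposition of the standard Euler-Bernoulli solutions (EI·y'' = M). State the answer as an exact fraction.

Load 1 — triangular load w₀=2 kN/m (0→w₀ over full span):
  θ_1 = -w₀(2x(L-x)(L-2x)(x+2L)+x²(L-x)²)/(120LEI) = -2·(2·(8/3)·(8-(8/3))·(8-2·(8/3))·((8/3)+2·8)+(8/3)²·(8-(8/3))²)/(120·8·100000) = -128/3796875 rad
Load 2 — applied couple M₀=2 kN·m at a=6 m (b=L-a=2):
  θ_2 = (R_Ax²/2 - M_Ax)/EI  [x≤a] with R_A=9/32, M_A=5/8 = ((9/32)·(8/3)²/2 - (5/8)·(8/3))/100000 = -1/150000 rad
Load 3 — uniform load w=10 kN/m over full span:
  θ_3 = -wx(L-x)(L-2x)/(12EI) = -10·(8/3)·(8-(8/3))·(8-2·(8/3))/(12·100000) = -16/50625 rad
Superposition: θ = Σ θ_i = -21653/60750000 rad ≈ -0.000356 rad

θ(8/3) = -21653/60750000 rad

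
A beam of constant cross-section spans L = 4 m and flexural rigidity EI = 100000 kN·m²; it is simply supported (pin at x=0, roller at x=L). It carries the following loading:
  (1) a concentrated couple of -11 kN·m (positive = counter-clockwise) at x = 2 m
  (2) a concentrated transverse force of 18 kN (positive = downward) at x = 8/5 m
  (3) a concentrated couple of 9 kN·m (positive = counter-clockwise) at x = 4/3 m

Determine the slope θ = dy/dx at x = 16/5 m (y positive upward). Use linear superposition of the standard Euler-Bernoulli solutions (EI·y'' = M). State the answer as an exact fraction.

θ(16/5) = 8623/75000000 rad

Load 1 — applied couple M₀=-11 kN·m at a=2 m (b=L-a=2):
  θ_1 = (M₀x²/(2L)-M₀(x-a)+C₁)/EI  [x>a] with C₁=M₀(3b²-L²)/(6L)=11/6 = ((-11)·(16/5)²/(2·4)-(-11)·((16/5)-2)+(11/6))/100000 = 143/15000000 rad
Load 2 — point force P=18 kN at a=8/5 m (b=L-a=12/5):
  θ_2 = -Pa(2L²-6Lx+3x²+a²)/(6LEI)  [x>a] = -18·(8/5)·(2·4²-6·4·(16/5)+3·(16/5)²+(8/5)²)/(6·4·100000) = 54/390625 rad
Load 3 — applied couple M₀=9 kN·m at a=4/3 m (b=L-a=8/3):
  θ_3 = (M₀x²/(2L)-M₀(x-a)+C₁)/EI  [x>a] with C₁=M₀(3b²-L²)/(6L)=2 = (9·(16/5)²/(2·4)-9·((16/5)-(4/3))+2)/100000 = -41/1250000 rad
Superposition: θ = Σ θ_i = 8623/75000000 rad ≈ 0.000115 rad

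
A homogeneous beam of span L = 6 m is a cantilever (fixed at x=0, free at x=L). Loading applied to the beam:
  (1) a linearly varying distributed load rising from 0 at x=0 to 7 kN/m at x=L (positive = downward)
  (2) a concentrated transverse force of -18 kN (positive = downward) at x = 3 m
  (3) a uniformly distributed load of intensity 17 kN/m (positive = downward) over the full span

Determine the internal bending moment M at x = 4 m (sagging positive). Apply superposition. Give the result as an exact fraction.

Load 1 — triangular load w₀=7 kN/m (0→w₀ over full span):
  M_1 = w₀Lx/2 - w₀L²/3 - w₀x³/(6L) = 7·6·4/2 - 7·6²/3 - 7·4³/(6·6) = -112/9 kN·m
Load 2 — point force P=-18 kN at a=3 m (b=L-a=3):
  M_2 = 0  [x>a] = 0 kN·m
Load 3 — uniform load w=17 kN/m over full span:
  M_3 = -w(L-x)²/2 = -17·(6-4)²/2 = -34 kN·m
Superposition: M = Σ M_i = -418/9 kN·m ≈ -46.444444 kN·m

M(4) = -418/9 kN·m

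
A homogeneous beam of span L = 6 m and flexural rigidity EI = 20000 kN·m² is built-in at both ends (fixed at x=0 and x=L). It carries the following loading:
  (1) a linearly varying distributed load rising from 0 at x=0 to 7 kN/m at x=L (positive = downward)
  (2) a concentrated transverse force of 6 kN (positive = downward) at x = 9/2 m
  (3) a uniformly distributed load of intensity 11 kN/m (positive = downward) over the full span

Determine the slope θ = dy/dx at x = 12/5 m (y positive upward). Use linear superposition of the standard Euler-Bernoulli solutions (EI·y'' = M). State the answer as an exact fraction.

Load 1 — triangular load w₀=7 kN/m (0→w₀ over full span):
  θ_1 = -w₀(2x(L-x)(L-2x)(x+2L)+x²(L-x)²)/(120LEI) = -7·(2·(12/5)·(6-(12/5))·(6-2·(12/5))·((12/5)+2·6)+(12/5)²·(6-(12/5))²)/(120·6·20000) = -567/3125000 rad
Load 2 — point force P=6 kN at a=9/2 m (b=L-a=3/2):
  θ_2 = -Pb²x(2aL-(3a+b)x)/(2L³EI)  [x≤a] = -6·(3/2)²·(12/5)·(2·(9/2)·6-(3·(9/2)+(3/2))·(12/5))/(2·6³·20000) = -27/400000 rad
Load 3 — uniform load w=11 kN/m over full span:
  θ_3 = -wx(L-x)(L-2x)/(12EI) = -11·(12/5)·(6-(12/5))·(6-2·(12/5))/(12·20000) = -297/625000 rad
Superposition: θ = Σ θ_i = -36207/50000000 rad ≈ -0.000724 rad

θ(12/5) = -36207/50000000 rad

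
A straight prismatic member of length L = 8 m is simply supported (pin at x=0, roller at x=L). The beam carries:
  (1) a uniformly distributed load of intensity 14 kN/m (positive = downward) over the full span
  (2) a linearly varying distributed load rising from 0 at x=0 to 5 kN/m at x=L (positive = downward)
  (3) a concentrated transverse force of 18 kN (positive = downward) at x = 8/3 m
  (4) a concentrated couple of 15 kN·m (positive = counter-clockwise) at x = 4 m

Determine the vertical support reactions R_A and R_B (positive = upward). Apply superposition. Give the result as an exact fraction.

Load 1 — uniform load w=14 kN/m over full span:
  R_A = wL/2 = 14·8/2 = 56 kN
  R_B = wL/2 = 14·8/2 = 56 kN
Load 2 — triangular load w₀=5 kN/m (0→w₀ over full span):
  R_A = w₀L/6 = 5·8/6 = 20/3 kN
  R_B = w₀L/3 = 5·8/3 = 40/3 kN
Load 3 — point force P=18 kN at a=8/3 m (b=L-a=16/3):
  R_A = Pb/L = 18·(16/3)/8 = 12 kN
  R_B = Pa/L = 18·(8/3)/8 = 6 kN
Load 4 — applied couple M₀=15 kN·m at a=4 m (b=L-a=4):
  R_A = M₀/L = 15/8 kN
  R_B = -M₀/L = -15/8 kN
Superposition: R_A = 1837/24 kN, R_B = 1763/24 kN

R_A = 1837/24 kN, R_B = 1763/24 kN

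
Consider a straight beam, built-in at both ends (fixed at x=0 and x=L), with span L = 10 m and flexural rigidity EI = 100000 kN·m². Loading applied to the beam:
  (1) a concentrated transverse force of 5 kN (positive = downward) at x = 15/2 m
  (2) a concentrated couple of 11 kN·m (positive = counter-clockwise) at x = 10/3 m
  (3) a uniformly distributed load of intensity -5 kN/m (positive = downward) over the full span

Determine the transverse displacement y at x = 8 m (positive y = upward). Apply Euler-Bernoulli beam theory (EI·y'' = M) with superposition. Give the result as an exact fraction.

y(8) = 36197/72000000 m

Load 1 — point force P=5 kN at a=15/2 m (b=L-a=5/2):
  y_1 = -Pa²(L-x)²(3bL-(3b+a)(L-x))/(6L³EI)  [x>a] = -5·(15/2)²·(10-8)²·(3·(5/2)·10-(3·(5/2)+(15/2))·(10-8))/(6·10³·100000) = -27/320000 m
Load 2 — applied couple M₀=11 kN·m at a=10/3 m (b=L-a=20/3):
  y_2 = (R_Ax³/6 - M_Ax²/2 - M₀(x-a)²/2)/EI  [x>a] with R_A=22/15, M_A=0 = ((22/15)·8³/6 - 0·8²/2 - 11·(8-(10/3))²/2)/100000 = 121/2250000 m
Load 3 — uniform load w=-5 kN/m over full span:
  y_3 = -wx²(L-x)²/(24EI) = -(-5)·8²·(10-8)²/(24·100000) = 1/1875 m
Superposition: y = Σ y_i = 36197/72000000 m ≈ 0.000503 m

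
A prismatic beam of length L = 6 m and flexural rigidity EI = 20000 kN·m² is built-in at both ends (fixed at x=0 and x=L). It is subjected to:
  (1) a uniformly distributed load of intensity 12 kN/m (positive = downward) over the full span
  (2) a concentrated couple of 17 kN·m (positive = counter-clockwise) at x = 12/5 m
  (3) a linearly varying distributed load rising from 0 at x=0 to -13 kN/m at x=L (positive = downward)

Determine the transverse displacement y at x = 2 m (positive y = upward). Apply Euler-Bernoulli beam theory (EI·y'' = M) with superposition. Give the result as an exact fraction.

y(2) = -1627/2250000 m

Load 1 — uniform load w=12 kN/m over full span:
  y_1 = -wx²(L-x)²/(24EI) = -12·2²·(6-2)²/(24·20000) = -1/625 m
Load 2 — applied couple M₀=17 kN·m at a=12/5 m (b=L-a=18/5):
  y_2 = (R_Ax³/6 - M_Ax²/2)/EI  [x≤a] with R_A=102/25, M_A=51/25 = ((102/25)·2³/6 - (51/25)·2²/2)/20000 = 17/250000 m
Load 3 — triangular load w₀=-13 kN/m (0→w₀ over full span):
  y_3 = -w₀x²(L-x)²(x+2L)/(120LEI) = -(-13)·2²·(6-2)²·(2+2·6)/(120·6·20000) = 91/112500 m
Superposition: y = Σ y_i = -1627/2250000 m ≈ -0.000723 m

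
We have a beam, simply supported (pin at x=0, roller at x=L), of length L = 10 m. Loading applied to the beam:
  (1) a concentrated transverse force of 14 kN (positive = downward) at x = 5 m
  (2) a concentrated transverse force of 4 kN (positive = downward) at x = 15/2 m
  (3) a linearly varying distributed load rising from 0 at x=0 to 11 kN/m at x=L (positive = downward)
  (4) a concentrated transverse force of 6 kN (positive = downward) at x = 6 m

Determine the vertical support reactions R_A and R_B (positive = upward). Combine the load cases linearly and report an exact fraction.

R_A = 431/15 kN, R_B = 754/15 kN

Load 1 — point force P=14 kN at a=5 m (b=L-a=5):
  R_A = Pb/L = 14·5/10 = 7 kN
  R_B = Pa/L = 14·5/10 = 7 kN
Load 2 — point force P=4 kN at a=15/2 m (b=L-a=5/2):
  R_A = Pb/L = 4·(5/2)/10 = 1 kN
  R_B = Pa/L = 4·(15/2)/10 = 3 kN
Load 3 — triangular load w₀=11 kN/m (0→w₀ over full span):
  R_A = w₀L/6 = 11·10/6 = 55/3 kN
  R_B = w₀L/3 = 11·10/3 = 110/3 kN
Load 4 — point force P=6 kN at a=6 m (b=L-a=4):
  R_A = Pb/L = 6·4/10 = 12/5 kN
  R_B = Pa/L = 6·6/10 = 18/5 kN
Superposition: R_A = 431/15 kN, R_B = 754/15 kN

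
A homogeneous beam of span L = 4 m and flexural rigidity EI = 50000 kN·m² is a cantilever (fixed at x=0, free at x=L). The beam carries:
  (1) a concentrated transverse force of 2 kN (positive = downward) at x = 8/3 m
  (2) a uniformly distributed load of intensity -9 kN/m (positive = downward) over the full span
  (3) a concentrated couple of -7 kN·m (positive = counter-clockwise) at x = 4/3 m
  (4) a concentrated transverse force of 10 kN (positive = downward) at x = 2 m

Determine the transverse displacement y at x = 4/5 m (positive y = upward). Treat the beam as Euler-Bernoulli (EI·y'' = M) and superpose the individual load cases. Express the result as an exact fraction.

Load 1 — point force P=2 kN at a=8/3 m (b=L-a=4/3):
  y_1 = -Px²(3a-x)/(6EI)  [x≤a] = -2·(4/5)²·(3·(8/3)-(4/5))/(6·50000) = -12/390625 m
Load 2 — uniform load w=-9 kN/m over full span:
  y_2 = -wx²(x²-4Lx+6L²)/(24EI) = -(-9)·(4/5)²·((4/5)²-4·4·(4/5)+6·4²)/(24·50000) = 786/1953125 m
Load 3 — applied couple M₀=-7 kN·m at a=4/3 m (b=L-a=8/3):
  y_3 = M₀x²/(2EI)  [x≤a] = (-7)·(4/5)²/(2·50000) = -7/156250 m
Load 4 — point force P=10 kN at a=2 m (b=L-a=2):
  y_4 = -Px²(3a-x)/(6EI)  [x≤a] = -10·(4/5)²·(3·2-(4/5))/(6·50000) = -26/234375 m
Superposition: y = Σ y_i = 2531/11718750 m ≈ 0.000216 m

y(4/5) = 2531/11718750 m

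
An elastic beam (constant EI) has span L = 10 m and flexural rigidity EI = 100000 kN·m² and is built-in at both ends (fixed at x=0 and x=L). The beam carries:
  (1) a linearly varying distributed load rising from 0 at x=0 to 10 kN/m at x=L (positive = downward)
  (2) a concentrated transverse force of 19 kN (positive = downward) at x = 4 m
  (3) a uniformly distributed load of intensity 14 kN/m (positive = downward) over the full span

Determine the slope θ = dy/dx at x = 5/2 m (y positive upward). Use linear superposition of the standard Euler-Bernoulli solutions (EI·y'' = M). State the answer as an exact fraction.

θ(5/2) = -113527/64000000 rad

Load 1 — triangular load w₀=10 kN/m (0→w₀ over full span):
  θ_1 = -w₀(2x(L-x)(L-2x)(x+2L)+x²(L-x)²)/(120LEI) = -10·(2·(5/2)·(10-(5/2))·(10-2·(5/2))·((5/2)+2·10)+(5/2)²·(10-(5/2))²)/(120·10·100000) = -39/102400 rad
Load 2 — point force P=19 kN at a=4 m (b=L-a=6):
  θ_2 = -Pb²x(2aL-(3a+b)x)/(2L³EI)  [x≤a] = -19·6²·(5/2)·(2·4·10-(3·4+6)·(5/2))/(2·10³·100000) = -1197/4000000 rad
Load 3 — uniform load w=14 kN/m over full span:
  θ_3 = -wx(L-x)(L-2x)/(12EI) = -14·(5/2)·(10-(5/2))·(10-2·(5/2))/(12·100000) = -7/6400 rad
Superposition: θ = Σ θ_i = -113527/64000000 rad ≈ -0.001774 rad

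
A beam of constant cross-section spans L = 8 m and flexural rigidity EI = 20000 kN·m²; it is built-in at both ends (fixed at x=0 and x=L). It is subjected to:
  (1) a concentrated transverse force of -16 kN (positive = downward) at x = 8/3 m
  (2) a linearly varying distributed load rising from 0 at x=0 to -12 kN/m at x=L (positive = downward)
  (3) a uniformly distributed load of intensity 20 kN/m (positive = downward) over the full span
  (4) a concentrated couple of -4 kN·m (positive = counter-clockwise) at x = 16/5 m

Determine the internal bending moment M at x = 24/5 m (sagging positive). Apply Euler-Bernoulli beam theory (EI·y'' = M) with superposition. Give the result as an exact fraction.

M(24/5) = 95488/3375 kN·m

Load 1 — point force P=-16 kN at a=8/3 m (b=L-a=16/3):
  M_1 = Pa²(a+3b)(L-x)/L³ - Pa²b/L²  [x>a] = (-16)·(8/3)²·((8/3)+3·(16/3))·(8-(24/5))/8³ - (-16)·(8/3)²·(16/3)/8² = -512/135 kN·m
Load 2 — triangular load w₀=-12 kN/m (0→w₀ over full span):
  M_2 = 3w₀Lx/20 - w₀L²/30 - w₀x³/(6L) = 3·(-12)·8·(24/5)/20 - (-12)·8²/30 - (-12)·(24/5)³/(6·8) = -1984/125 kN·m
Load 3 — uniform load w=20 kN/m over full span:
  M_3 = wLx/2 - wL²/12 - wx²/2 = 20·8·(24/5)/2 - 20·8²/12 - 20·(24/5)²/2 = 704/15 kN·m
Load 4 — applied couple M₀=-4 kN·m at a=16/5 m (b=L-a=24/5):
  M_4 = R_Ax - M_A - M₀  [x>a] with R_A=-18/25, M_A=-12/25 = (-18/25)·(24/5) - (-12/25) - (-4) = 128/125 kN·m
Superposition: M = Σ M_i = 95488/3375 kN·m ≈ 28.292741 kN·m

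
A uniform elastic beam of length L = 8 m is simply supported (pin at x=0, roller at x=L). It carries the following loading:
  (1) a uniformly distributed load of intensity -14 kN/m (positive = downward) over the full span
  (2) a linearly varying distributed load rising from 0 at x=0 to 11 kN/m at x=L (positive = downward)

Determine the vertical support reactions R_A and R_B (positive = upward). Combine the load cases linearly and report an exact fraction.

Load 1 — uniform load w=-14 kN/m over full span:
  R_A = wL/2 = (-14)·8/2 = -56 kN
  R_B = wL/2 = (-14)·8/2 = -56 kN
Load 2 — triangular load w₀=11 kN/m (0→w₀ over full span):
  R_A = w₀L/6 = 11·8/6 = 44/3 kN
  R_B = w₀L/3 = 11·8/3 = 88/3 kN
Superposition: R_A = -124/3 kN, R_B = -80/3 kN

R_A = -124/3 kN, R_B = -80/3 kN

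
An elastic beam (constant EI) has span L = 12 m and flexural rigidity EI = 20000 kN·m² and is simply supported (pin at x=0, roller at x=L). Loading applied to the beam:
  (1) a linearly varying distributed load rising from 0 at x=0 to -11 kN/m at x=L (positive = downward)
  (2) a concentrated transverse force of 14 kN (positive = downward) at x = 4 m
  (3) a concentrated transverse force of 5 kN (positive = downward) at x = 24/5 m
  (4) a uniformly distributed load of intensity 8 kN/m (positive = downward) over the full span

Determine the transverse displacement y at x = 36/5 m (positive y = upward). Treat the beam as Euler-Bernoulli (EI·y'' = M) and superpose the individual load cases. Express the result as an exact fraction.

Load 1 — triangular load w₀=-11 kN/m (0→w₀ over full span):
  y_1 = -w₀x(7L⁴-10L²x²+3x⁴)/(360LEI) = -(-11)·(36/5)·(7·12⁴-10·12²·(36/5)²+3·(36/5)⁴)/(360·12·20000) = 703296/9765625 m
Load 2 — point force P=14 kN at a=4 m (b=L-a=8):
  y_2 = -Pa(L-x)(2Lx-a²-x²)/(6LEI)  [x>a] = -14·4·(12-(36/5))·(2·12·(36/5)-4²-(36/5)²)/(6·12·20000) = -4592/234375 m
Load 3 — point force P=5 kN at a=24/5 m (b=L-a=36/5):
  y_3 = -Pa(L-x)(2Lx-a²-x²)/(6LEI)  [x>a] = -5·(24/5)·(12-(36/5))·(2·12·(36/5)-(24/5)²-(36/5)²)/(6·12·20000) = -612/78125 m
Load 4 — uniform load w=8 kN/m over full span:
  y_4 = -wx(L³-2Lx²+x³)/(24EI) = -8·(36/5)·(12³-2·12·(36/5)²+(36/5)³)/(24·20000) = -40176/390625 m
Superposition: y = Σ y_i = -1706812/29296875 m ≈ -0.058259 m

y(36/5) = -1706812/29296875 m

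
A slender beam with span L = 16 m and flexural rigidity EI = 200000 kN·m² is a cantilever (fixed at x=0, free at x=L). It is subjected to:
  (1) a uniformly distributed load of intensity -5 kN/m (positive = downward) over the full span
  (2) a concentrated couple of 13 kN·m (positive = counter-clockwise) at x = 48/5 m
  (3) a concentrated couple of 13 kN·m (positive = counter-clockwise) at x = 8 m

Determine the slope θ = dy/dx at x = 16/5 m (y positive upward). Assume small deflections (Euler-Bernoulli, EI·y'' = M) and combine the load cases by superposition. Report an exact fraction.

Load 1 — uniform load w=-5 kN/m over full span:
  θ_1 = -wx(x²-3Lx+3L²)/(6EI) = -(-5)·(16/5)·((16/5)²-3·16·(16/5)+3·16²)/(6·200000) = 1952/234375 rad
Load 2 — applied couple M₀=13 kN·m at a=48/5 m (b=L-a=32/5):
  θ_2 = M₀x/EI  [x≤a] = 13·(16/5)/200000 = 13/62500 rad
Load 3 — applied couple M₀=13 kN·m at a=8 m (b=L-a=8):
  θ_3 = M₀x/EI  [x≤a] = 13·(16/5)/200000 = 13/62500 rad
Superposition: θ = Σ θ_i = 4099/468750 rad ≈ 0.008745 rad

θ(16/5) = 4099/468750 rad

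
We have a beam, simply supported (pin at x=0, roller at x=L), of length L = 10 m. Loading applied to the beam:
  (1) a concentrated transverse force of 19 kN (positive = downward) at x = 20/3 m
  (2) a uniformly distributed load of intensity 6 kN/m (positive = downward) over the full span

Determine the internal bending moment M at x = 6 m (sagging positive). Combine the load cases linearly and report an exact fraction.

Load 1 — point force P=19 kN at a=20/3 m (b=L-a=10/3):
  M_1 = Pbx/L  [x≤a] = 19·(10/3)·6/10 = 38 kN·m
Load 2 — uniform load w=6 kN/m over full span:
  M_2 = wx(L-x)/2 = 6·6·(10-6)/2 = 72 kN·m
Superposition: M = Σ M_i = 110 kN·m ≈ 110.000000 kN·m

M(6) = 110 kN·m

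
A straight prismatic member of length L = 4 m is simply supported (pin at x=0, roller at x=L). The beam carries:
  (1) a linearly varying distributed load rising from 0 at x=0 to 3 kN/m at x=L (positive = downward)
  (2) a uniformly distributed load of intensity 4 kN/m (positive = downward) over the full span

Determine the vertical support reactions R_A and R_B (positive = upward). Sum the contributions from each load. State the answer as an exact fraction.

R_A = 10 kN, R_B = 12 kN

Load 1 — triangular load w₀=3 kN/m (0→w₀ over full span):
  R_A = w₀L/6 = 3·4/6 = 2 kN
  R_B = w₀L/3 = 3·4/3 = 4 kN
Load 2 — uniform load w=4 kN/m over full span:
  R_A = wL/2 = 4·4/2 = 8 kN
  R_B = wL/2 = 4·4/2 = 8 kN
Superposition: R_A = 10 kN, R_B = 12 kN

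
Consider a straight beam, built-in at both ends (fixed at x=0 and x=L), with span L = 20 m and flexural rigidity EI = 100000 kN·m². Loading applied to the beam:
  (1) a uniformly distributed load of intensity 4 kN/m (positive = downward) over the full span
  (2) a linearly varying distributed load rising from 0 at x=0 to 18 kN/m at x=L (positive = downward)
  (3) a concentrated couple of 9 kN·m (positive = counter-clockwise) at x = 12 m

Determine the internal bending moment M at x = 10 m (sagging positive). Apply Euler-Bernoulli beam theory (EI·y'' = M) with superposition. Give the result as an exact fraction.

Load 1 — uniform load w=4 kN/m over full span:
  M_1 = wLx/2 - wL²/12 - wx²/2 = 4·20·10/2 - 4·20²/12 - 4·10²/2 = 200/3 kN·m
Load 2 — triangular load w₀=18 kN/m (0→w₀ over full span):
  M_2 = 3w₀Lx/20 - w₀L²/30 - w₀x³/(6L) = 3·18·20·10/20 - 18·20²/30 - 18·10³/(6·20) = 150 kN·m
Load 3 — applied couple M₀=9 kN·m at a=12 m (b=L-a=8):
  M_3 = R_Ax - M_A  [x≤a] with R_A=81/125, M_A=72/25 = (81/125)·10 - (72/25) = 18/5 kN·m
Superposition: M = Σ M_i = 3304/15 kN·m ≈ 220.266667 kN·m

M(10) = 3304/15 kN·m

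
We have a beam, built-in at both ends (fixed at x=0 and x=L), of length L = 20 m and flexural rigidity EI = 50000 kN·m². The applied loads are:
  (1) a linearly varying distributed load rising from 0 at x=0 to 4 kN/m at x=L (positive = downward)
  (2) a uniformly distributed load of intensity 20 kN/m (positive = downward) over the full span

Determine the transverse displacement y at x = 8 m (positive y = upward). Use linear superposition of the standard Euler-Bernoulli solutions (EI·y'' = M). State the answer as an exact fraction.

y(8) = -13152/78125 m

Load 1 — triangular load w₀=4 kN/m (0→w₀ over full span):
  y_1 = -w₀x²(L-x)²(x+2L)/(120LEI) = -4·8²·(20-8)²·(8+2·20)/(120·20·50000) = -1152/78125 m
Load 2 — uniform load w=20 kN/m over full span:
  y_2 = -wx²(L-x)²/(24EI) = -20·8²·(20-8)²/(24·50000) = -96/625 m
Superposition: y = Σ y_i = -13152/78125 m ≈ -0.168346 m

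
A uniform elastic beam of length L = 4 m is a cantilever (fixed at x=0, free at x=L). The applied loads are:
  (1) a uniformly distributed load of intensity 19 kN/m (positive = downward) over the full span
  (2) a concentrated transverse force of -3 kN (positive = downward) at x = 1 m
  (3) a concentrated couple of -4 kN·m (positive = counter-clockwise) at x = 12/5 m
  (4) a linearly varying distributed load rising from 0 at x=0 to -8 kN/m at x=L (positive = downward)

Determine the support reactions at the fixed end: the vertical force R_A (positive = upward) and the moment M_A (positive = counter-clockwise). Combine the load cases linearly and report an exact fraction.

Load 1 — uniform load w=19 kN/m over full span:
  R_A = wL = 19·4 = 76 kN
  M_A = wL²/2 = 19·4²/2 = 152 kN·m
Load 2 — point force P=-3 kN at a=1 m (b=L-a=3):
  R_A = P = (-3) = -3 kN
  M_A = Pa = (-3)·1 = -3 kN·m
Load 3 — applied couple M₀=-4 kN·m at a=12/5 m (b=L-a=8/5):
  R_A = 0 kN
  M_A = -M₀ = -(-4) = 4 kN·m
Load 4 — triangular load w₀=-8 kN/m (0→w₀ over full span):
  R_A = w₀L/2 = (-8)·4/2 = -16 kN
  M_A = w₀L²/3 = (-8)·4²/3 = -128/3 kN·m
Superposition: R_A = 57 kN, M_A = 331/3 kN·m

R_A = 57 kN, M_A = 331/3 kN·m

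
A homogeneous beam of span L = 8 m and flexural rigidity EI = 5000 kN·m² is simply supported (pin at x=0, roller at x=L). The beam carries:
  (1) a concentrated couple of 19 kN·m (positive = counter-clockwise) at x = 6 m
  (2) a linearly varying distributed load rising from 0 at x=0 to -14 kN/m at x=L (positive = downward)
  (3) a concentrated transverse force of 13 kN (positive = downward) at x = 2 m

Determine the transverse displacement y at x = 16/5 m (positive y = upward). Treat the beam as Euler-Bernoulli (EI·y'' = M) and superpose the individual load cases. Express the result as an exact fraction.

Load 1 — applied couple M₀=19 kN·m at a=6 m (b=L-a=2):
  y_1 = (M₀x³/(6L)+C₁x)/EI  [x≤a] with C₁=M₀(3b²-L²)/(6L)=-247/12 = (19·(16/5)³/(6·8)+(-247/12)·(16/5))/5000 = -1653/156250 m
Load 2 — triangular load w₀=-14 kN/m (0→w₀ over full span):
  y_2 = -w₀x(7L⁴-10L²x²+3x⁴)/(360LEI) = -(-14)·(16/5)·(7·8⁴-10·8²·(16/5)²+3·(16/5)⁴)/(360·8·5000) = 2044672/29296875 m
Load 3 — point force P=13 kN at a=2 m (b=L-a=6):
  y_3 = -Pa(L-x)(2Lx-a²-x²)/(6LEI)  [x>a] = -13·2·(8-(16/5))·(2·8·(16/5)-2²-(16/5)²)/(6·8·5000) = -3003/156250 m
Superposition: y = Σ y_i = 1171672/29296875 m ≈ 0.039993 m

y(16/5) = 1171672/29296875 m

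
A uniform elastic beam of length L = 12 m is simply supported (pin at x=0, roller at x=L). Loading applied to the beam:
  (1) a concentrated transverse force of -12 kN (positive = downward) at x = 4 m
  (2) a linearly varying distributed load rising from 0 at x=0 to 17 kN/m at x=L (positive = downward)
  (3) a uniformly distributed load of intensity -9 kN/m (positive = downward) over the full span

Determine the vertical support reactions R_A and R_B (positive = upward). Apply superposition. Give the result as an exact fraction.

R_A = -28 kN, R_B = 10 kN

Load 1 — point force P=-12 kN at a=4 m (b=L-a=8):
  R_A = Pb/L = (-12)·8/12 = -8 kN
  R_B = Pa/L = (-12)·4/12 = -4 kN
Load 2 — triangular load w₀=17 kN/m (0→w₀ over full span):
  R_A = w₀L/6 = 17·12/6 = 34 kN
  R_B = w₀L/3 = 17·12/3 = 68 kN
Load 3 — uniform load w=-9 kN/m over full span:
  R_A = wL/2 = (-9)·12/2 = -54 kN
  R_B = wL/2 = (-9)·12/2 = -54 kN
Superposition: R_A = -28 kN, R_B = 10 kN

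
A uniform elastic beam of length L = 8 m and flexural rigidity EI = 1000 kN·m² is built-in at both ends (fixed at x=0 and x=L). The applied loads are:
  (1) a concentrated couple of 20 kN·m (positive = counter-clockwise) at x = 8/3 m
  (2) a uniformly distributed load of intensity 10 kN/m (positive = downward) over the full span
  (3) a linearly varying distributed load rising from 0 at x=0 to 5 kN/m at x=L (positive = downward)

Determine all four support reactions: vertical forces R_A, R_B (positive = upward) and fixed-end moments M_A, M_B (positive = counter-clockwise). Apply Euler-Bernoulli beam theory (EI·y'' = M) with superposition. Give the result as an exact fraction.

Load 1 — applied couple M₀=20 kN·m at a=8/3 m (b=L-a=16/3):
  R_A = 6M₀ab/L³ = 6·20·(8/3)·(16/3)/8³ = 10/3 kN
  M_A = M₀b(2a-b)/L² = 20·(16/3)·(2·(8/3)-(16/3))/8² = 0 kN·m
  R_B = -6M₀ab/L³ = -6·20·(8/3)·(16/3)/8³ = -10/3 kN
  M_B = M₀a(2b-a)/L² = 20·(8/3)·(2·(16/3)-(8/3))/8² = 20/3 kN·m
Load 2 — uniform load w=10 kN/m over full span:
  R_A = wL/2 = 10·8/2 = 40 kN
  M_A = wL²/12 = 10·8²/12 = 160/3 kN·m
  R_B = wL/2 = 10·8/2 = 40 kN
  M_B = -wL²/12 = -10·8²/12 = -160/3 kN·m
Load 3 — triangular load w₀=5 kN/m (0→w₀ over full span):
  R_A = 3w₀L/20 = 3·5·8/20 = 6 kN
  M_A = w₀L²/30 = 5·8²/30 = 32/3 kN·m
  R_B = 7w₀L/20 = 7·5·8/20 = 14 kN
  M_B = -w₀L²/20 = -5·8²/20 = -16 kN·m
Superposition: R_A = 148/3 kN, M_A = 64 kN·m, R_B = 152/3 kN, M_B = -188/3 kN·m

R_A = 148/3 kN, M_A = 64 kN·m, R_B = 152/3 kN, M_B = -188/3 kN·m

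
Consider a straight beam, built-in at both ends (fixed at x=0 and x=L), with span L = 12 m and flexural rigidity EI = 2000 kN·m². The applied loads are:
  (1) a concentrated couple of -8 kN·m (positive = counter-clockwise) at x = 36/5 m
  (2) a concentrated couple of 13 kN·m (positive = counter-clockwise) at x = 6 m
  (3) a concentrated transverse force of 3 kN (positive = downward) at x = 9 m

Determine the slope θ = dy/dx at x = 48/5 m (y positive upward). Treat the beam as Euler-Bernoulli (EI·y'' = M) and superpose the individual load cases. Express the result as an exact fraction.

θ(48/5) = 1599/2500000 rad

Load 1 — applied couple M₀=-8 kN·m at a=36/5 m (b=L-a=24/5):
  θ_1 = (R_Ax²/2 - M_Ax - M₀(x-a))/EI  [x>a] with R_A=-24/25, M_A=-64/25 = ((-24/25)·(48/5)²/2 - (-64/25)·(48/5) - (-8)·((48/5)-(36/5)))/2000 = -18/78125 rad
Load 2 — applied couple M₀=13 kN·m at a=6 m (b=L-a=6):
  θ_2 = (R_Ax²/2 - M_Ax - M₀(x-a))/EI  [x>a] with R_A=13/8, M_A=13/4 = ((13/8)·(48/5)²/2 - (13/4)·(48/5) - 13·((48/5)-6))/2000 = -39/25000 rad
Load 3 — point force P=3 kN at a=9 m (b=L-a=3):
  θ_3 = Pa²(L-x)(2bL-(3b+a)(L-x))/(2L³EI)  [x>a] = 3·9²·(12-(48/5))·(2·3·12-(3·3+9)·(12-(48/5)))/(2·12³·2000) = 243/100000 rad
Superposition: θ = Σ θ_i = 1599/2500000 rad ≈ 0.000640 rad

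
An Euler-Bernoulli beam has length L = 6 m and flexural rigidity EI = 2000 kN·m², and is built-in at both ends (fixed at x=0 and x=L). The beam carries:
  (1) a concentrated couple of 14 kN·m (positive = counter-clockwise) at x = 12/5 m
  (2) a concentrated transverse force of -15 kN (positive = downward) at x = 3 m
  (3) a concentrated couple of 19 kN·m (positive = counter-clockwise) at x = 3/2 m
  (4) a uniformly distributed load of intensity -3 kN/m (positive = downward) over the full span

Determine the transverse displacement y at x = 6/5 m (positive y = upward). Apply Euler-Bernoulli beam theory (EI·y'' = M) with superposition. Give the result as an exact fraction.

y(6/5) = 335907/50000000 m

Load 1 — applied couple M₀=14 kN·m at a=12/5 m (b=L-a=18/5):
  y_1 = (R_Ax³/6 - M_Ax²/2)/EI  [x≤a] with R_A=84/25, M_A=42/25 = ((84/25)·(6/5)³/6 - (42/25)·(6/5)²/2)/2000 = -189/1562500 m
Load 2 — point force P=-15 kN at a=3 m (b=L-a=3):
  y_2 = -Pb²x²(3aL-(3a+b)x)/(6L³EI)  [x≤a] = -(-15)·3²·(6/5)²·(3·3·6-(3·3+3)·(6/5))/(6·6³·2000) = 297/100000 m
Load 3 — applied couple M₀=19 kN·m at a=3/2 m (b=L-a=9/2):
  y_3 = (R_Ax³/6 - M_Ax²/2)/EI  [x≤a] with R_A=57/16, M_A=-57/16 = ((57/16)·(6/5)³/6 - (-57/16)·(6/5)²/2)/2000 = 3591/2000000 m
Load 4 — uniform load w=-3 kN/m over full span:
  y_4 = -wx²(L-x)²/(24EI) = -(-3)·(6/5)²·(6-(6/5))²/(24·2000) = 162/78125 m
Superposition: y = Σ y_i = 335907/50000000 m ≈ 0.006718 m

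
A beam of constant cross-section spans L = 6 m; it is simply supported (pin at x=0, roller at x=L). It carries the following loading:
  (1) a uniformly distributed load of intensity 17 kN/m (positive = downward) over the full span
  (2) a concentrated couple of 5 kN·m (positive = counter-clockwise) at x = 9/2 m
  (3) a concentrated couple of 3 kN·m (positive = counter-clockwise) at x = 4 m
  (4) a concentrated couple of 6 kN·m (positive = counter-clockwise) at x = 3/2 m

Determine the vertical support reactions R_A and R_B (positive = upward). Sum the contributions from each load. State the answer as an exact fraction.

Load 1 — uniform load w=17 kN/m over full span:
  R_A = wL/2 = 17·6/2 = 51 kN
  R_B = wL/2 = 17·6/2 = 51 kN
Load 2 — applied couple M₀=5 kN·m at a=9/2 m (b=L-a=3/2):
  R_A = M₀/L = 5/6 kN
  R_B = -M₀/L = -5/6 kN
Load 3 — applied couple M₀=3 kN·m at a=4 m (b=L-a=2):
  R_A = M₀/L = 3/6 = 1/2 kN
  R_B = -M₀/L = -3/6 = -1/2 kN
Load 4 — applied couple M₀=6 kN·m at a=3/2 m (b=L-a=9/2):
  R_A = M₀/L = 6/6 = 1 kN
  R_B = -M₀/L = -6/6 = -1 kN
Superposition: R_A = 160/3 kN, R_B = 146/3 kN

R_A = 160/3 kN, R_B = 146/3 kN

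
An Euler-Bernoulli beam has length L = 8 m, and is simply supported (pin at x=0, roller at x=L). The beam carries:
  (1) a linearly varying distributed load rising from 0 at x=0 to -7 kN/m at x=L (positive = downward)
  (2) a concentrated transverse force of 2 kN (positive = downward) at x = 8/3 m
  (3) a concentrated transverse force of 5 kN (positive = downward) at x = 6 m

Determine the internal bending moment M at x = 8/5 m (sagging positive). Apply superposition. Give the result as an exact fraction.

Load 1 — triangular load w₀=-7 kN/m (0→w₀ over full span):
  M_1 = w₀Lx/6 - w₀x³/(6L) = (-7)·8·(8/5)/6 - (-7)·(8/5)³/(6·8) = -1792/125 kN·m
Load 2 — point force P=2 kN at a=8/3 m (b=L-a=16/3):
  M_2 = Pbx/L  [x≤a] = 2·(16/3)·(8/5)/8 = 32/15 kN·m
Load 3 — point force P=5 kN at a=6 m (b=L-a=2):
  M_3 = Pbx/L  [x≤a] = 5·2·(8/5)/8 = 2 kN·m
Superposition: M = Σ M_i = -3826/375 kN·m ≈ -10.202667 kN·m

M(8/5) = -3826/375 kN·m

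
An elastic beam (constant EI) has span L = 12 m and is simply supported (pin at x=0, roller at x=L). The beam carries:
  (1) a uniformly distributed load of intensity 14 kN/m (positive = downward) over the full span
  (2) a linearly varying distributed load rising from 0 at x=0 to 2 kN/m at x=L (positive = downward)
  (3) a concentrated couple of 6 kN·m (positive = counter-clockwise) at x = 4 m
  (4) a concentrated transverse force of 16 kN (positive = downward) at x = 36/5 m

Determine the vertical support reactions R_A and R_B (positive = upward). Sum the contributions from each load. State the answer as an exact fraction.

Load 1 — uniform load w=14 kN/m over full span:
  R_A = wL/2 = 14·12/2 = 84 kN
  R_B = wL/2 = 14·12/2 = 84 kN
Load 2 — triangular load w₀=2 kN/m (0→w₀ over full span):
  R_A = w₀L/6 = 2·12/6 = 4 kN
  R_B = w₀L/3 = 2·12/3 = 8 kN
Load 3 — applied couple M₀=6 kN·m at a=4 m (b=L-a=8):
  R_A = M₀/L = 6/12 = 1/2 kN
  R_B = -M₀/L = -6/12 = -1/2 kN
Load 4 — point force P=16 kN at a=36/5 m (b=L-a=24/5):
  R_A = Pb/L = 16·(24/5)/12 = 32/5 kN
  R_B = Pa/L = 16·(36/5)/12 = 48/5 kN
Superposition: R_A = 949/10 kN, R_B = 1011/10 kN

R_A = 949/10 kN, R_B = 1011/10 kN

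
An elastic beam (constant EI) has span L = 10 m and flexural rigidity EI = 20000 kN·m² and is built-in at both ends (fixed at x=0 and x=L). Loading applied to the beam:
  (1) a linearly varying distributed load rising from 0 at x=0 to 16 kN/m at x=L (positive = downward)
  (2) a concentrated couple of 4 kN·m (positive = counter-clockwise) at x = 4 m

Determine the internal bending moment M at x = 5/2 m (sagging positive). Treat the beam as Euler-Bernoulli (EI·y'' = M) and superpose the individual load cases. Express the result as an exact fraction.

M(5/2) = 173/50 kN·m

Load 1 — triangular load w₀=16 kN/m (0→w₀ over full span):
  M_1 = 3w₀Lx/20 - w₀L²/30 - w₀x³/(6L) = 3·16·10·(5/2)/20 - 16·10²/30 - 16·(5/2)³/(6·10) = 5/2 kN·m
Load 2 — applied couple M₀=4 kN·m at a=4 m (b=L-a=6):
  M_2 = R_Ax - M_A  [x≤a] with R_A=72/125, M_A=12/25 = (72/125)·(5/2) - (12/25) = 24/25 kN·m
Superposition: M = Σ M_i = 173/50 kN·m ≈ 3.460000 kN·m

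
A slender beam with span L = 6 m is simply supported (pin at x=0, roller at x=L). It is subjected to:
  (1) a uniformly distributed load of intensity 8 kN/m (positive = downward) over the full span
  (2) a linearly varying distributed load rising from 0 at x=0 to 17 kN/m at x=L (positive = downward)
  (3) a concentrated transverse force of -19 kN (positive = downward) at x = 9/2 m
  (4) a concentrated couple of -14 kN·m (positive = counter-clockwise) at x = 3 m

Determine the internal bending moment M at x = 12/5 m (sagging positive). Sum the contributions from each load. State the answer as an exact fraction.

Load 1 — uniform load w=8 kN/m over full span:
  M_1 = wx(L-x)/2 = 8·(12/5)·(6-(12/5))/2 = 864/25 kN·m
Load 2 — triangular load w₀=17 kN/m (0→w₀ over full span):
  M_2 = w₀Lx/6 - w₀x³/(6L) = 17·6·(12/5)/6 - 17·(12/5)³/(6·6) = 4284/125 kN·m
Load 3 — point force P=-19 kN at a=9/2 m (b=L-a=3/2):
  M_3 = Pbx/L  [x≤a] = (-19)·(3/2)·(12/5)/6 = -57/5 kN·m
Load 4 — applied couple M₀=-14 kN·m at a=3 m (b=L-a=3):
  M_4 = M₀x/L  [x≤a] = (-14)·(12/5)/6 = -28/5 kN·m
Superposition: M = Σ M_i = 6479/125 kN·m ≈ 51.832000 kN·m

M(12/5) = 6479/125 kN·m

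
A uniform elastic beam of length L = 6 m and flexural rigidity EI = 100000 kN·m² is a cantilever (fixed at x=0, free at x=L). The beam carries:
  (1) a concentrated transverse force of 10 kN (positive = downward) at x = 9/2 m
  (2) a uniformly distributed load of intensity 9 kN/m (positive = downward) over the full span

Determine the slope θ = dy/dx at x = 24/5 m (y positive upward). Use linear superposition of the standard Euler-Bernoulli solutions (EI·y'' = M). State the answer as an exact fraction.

Load 1 — point force P=10 kN at a=9/2 m (b=L-a=3/2):
  θ_1 = -Pa²/(2EI)  [x>a] = -10·(9/2)²/(2·100000) = -81/80000 rad
Load 2 — uniform load w=9 kN/m over full span:
  θ_2 = -wx(x²-3Lx+3L²)/(6EI) = -9·(24/5)·((24/5)²-3·6·(24/5)+3·6²)/(6·100000) = -2511/781250 rad
Superposition: θ = Σ θ_i = -211329/50000000 rad ≈ -0.004227 rad

θ(24/5) = -211329/50000000 rad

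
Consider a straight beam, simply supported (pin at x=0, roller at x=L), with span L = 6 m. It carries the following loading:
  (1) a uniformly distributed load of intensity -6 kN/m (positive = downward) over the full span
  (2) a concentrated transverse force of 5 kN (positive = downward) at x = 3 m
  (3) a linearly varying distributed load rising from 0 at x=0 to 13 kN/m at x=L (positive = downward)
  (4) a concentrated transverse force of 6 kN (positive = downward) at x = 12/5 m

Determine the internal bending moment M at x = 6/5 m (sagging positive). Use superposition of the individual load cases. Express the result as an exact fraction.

Load 1 — uniform load w=-6 kN/m over full span:
  M_1 = wx(L-x)/2 = (-6)·(6/5)·(6-(6/5))/2 = -432/25 kN·m
Load 2 — point force P=5 kN at a=3 m (b=L-a=3):
  M_2 = Pbx/L  [x≤a] = 5·3·(6/5)/6 = 3 kN·m
Load 3 — triangular load w₀=13 kN/m (0→w₀ over full span):
  M_3 = w₀Lx/6 - w₀x³/(6L) = 13·6·(6/5)/6 - 13·(6/5)³/(6·6) = 1872/125 kN·m
Load 4 — point force P=6 kN at a=12/5 m (b=L-a=18/5):
  M_4 = Pbx/L  [x≤a] = 6·(18/5)·(6/5)/6 = 108/25 kN·m
Superposition: M = Σ M_i = 627/125 kN·m ≈ 5.016000 kN·m

M(6/5) = 627/125 kN·m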